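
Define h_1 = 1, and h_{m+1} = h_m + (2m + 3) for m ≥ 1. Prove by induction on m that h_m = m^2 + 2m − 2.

Base case: h_1 = 1, and 1^2 + 2·1 − 2 = 1.
Assume h_j = j^2 + 2j − 2.
Then h_{j+1} = h_j + (2j + 3) = (j^2 + 2j − 2) + (2j + 3) = j^2 + 4j + 1,
and (j+1)^2 + 2·(j+1) − 2 = j^2 + 4j + 1.
By induction, h_m = m^2 + 2m − 2 for all m ≥ 1.

h_m = m^2 + 2m − 2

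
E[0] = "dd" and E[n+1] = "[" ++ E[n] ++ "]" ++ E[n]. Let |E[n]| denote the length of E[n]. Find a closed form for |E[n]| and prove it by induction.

Claim: |E[n]| = 2^{n+2} − 2.

Base case: |E[0]| = 2, and 2^{0+2} − 2 = 2.
Assume |E[r]| = 2^{r+2} − 2.
Then |E[r+1]| = 1 + |E[r]| + 1 + |E[r]| = 2|E[r]| + 2 = 2(2^{r+2} − 2) + 2 = 2^{r+3} − 4 + 2 = 2^{r+3} − 2.
So the formula holds for r+1, and by induction |E[n]| = 2^{n+2} − 2 for all n ≥ 0.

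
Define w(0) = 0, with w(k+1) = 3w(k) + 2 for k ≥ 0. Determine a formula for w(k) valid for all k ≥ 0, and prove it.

Claim: w(k) = 3^k − 1.

Base case: w(0) = 0, and 3^0 − 1 = 1 − 1 = 0.
Assume w(r) = 3^r − 1 for some r ≥ 0.
Then w(r+1) = 3w(r) + 2 = 3·(3^r − 1) + 2 = 3^{r+1} − 3 + 2 = 3^{r+1} − 1.
So the formula holds for r+1, and by induction w(k) = 3^k − 1 for all k ≥ 0.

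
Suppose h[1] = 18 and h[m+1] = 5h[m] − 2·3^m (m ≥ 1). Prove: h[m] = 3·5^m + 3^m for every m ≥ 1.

Base case: h[1] = 18, and 3·5^1 + 3^1 = 15 + 3 = 18.
Assume h[j] = 3·5^j + 3^j for some j ≥ 1.
Then h[j+1] = 5h[j] − 2·3^j = 5·(3·5^j + 3^j) − 2·3^j = 3·5^{j+1} + 5·3^j − 2·3^j = 3·5^{j+1} + 3·3^j = 3·5^{j+1} + 3^{j+1}.
This completes the inductive step, so h[m] = 3·5^m + 3^m for all m ≥ 1.

h[m] = 3·5^m + 3^m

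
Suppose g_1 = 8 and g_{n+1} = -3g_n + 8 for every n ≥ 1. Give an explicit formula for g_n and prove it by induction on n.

Claim: g_n = -2·(-3)^n + 2.

Base case: g_1 = 8, and -2·(-3)^1 + 2 = 6 + 2 = 8.
Assume g_m = -2·(-3)^m + 2 for some m ≥ 1.
Then g_{m+1} = -3g_m + 8 = -3·(-2·(-3)^m + 2) + 8 = 6·(-3)^m − 6 + 8 = -2·(-3)^{m+1} + 2.
This completes the inductive step, so g_n = -2·(-3)^n + 2 for all n ≥ 1.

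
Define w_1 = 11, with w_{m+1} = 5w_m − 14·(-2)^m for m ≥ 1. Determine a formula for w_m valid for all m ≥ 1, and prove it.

Claim: w_m = 3·5^m + 2·(-2)^m.

Base case: w_1 = 11, and 3·5^1 + 2·(-2)^1 = 15 − 4 = 11.
Assume w_r = 3·5^r + 2·(-2)^r for some r ≥ 1.
Then w_{r+1} = 5w_r − 14·(-2)^r = 5·(3·5^r + 2·(-2)^r) − 14·(-2)^r = 3·5^{r+1} + 10·(-2)^r − 14·(-2)^r = 3·5^{r+1} − 4·(-2)^r = 3·5^{r+1} + 2·(-2)^{r+1}.
Hence w_m = 3·5^m + 2·(-2)^m for every m ≥ 1, by induction.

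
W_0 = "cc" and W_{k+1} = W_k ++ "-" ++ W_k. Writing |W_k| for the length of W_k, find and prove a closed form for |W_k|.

Claim: |W_k| = 3·2^k − 1.

Base case: |W_0| = 2, and 3·2^0 − 1 = 2.
Assume |W_j| = 3·2^j − 1.
Then |W_{j+1}| = |W_j| + 1 + |W_j| = 2|W_j| + 1 = 2(3·2^j − 1) + 1 = 3·2^{j+1} − 2 + 1 = 3·2^{j+1} − 1.
By induction, |W_k| = 3·2^k − 1 for all k ≥ 0.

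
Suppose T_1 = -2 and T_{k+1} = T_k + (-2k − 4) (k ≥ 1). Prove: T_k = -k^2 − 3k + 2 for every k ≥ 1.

Base case: T_1 = -2, and -1^2 − 3·1 + 2 = -2.
Assume T_r = -r^2 − 3r + 2.
Then T_{r+1} = T_r + (-2r − 4) = (-r^2 − 3r + 2) + (-2r − 4) = -r^2 − 5r − 2,
and -(r+1)^2 − 3·(r+1) + 2 = -r^2 − 5r − 2.
Hence T_k = -k^2 − 3k + 2 for every k ≥ 1, by induction.

T_k = -k^2 − 3k + 2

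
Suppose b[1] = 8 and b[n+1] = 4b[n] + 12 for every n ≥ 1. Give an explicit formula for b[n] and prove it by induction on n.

Claim: b[n] = 3·4^n − 4.

Base case: b[1] = 8, and 3·4^1 − 4 = 12 − 4 = 8.
Assume b[m] = 3·4^m − 4 for some m ≥ 1.
Then b[m+1] = 4b[m] + 12 = 4·(3·4^m − 4) + 12 = 12·4^m − 16 + 12 = 3·4^{m+1} − 4.
This completes the inductive step, so b[n] = 3·4^n − 4 for all n ≥ 1.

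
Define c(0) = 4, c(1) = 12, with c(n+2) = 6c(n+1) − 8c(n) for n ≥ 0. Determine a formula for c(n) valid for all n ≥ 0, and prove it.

Claim: c(n) = 2·4^n + 2·2^n.

Base cases: c(0) = 4 and 2·4^0 + 2·2^0 = 4; c(1) = 12 and 2·4^1 + 2·2^1 = 12.
Assume c(i) = 2·4^i + 2·2^i for all 0 ≤ i ≤ j, where j ≥ 1.
Then c(j+1) = 6c(j) − 8c(j−1) = 6·(2·4^j + 2·2^j) − 8·(2·4^{j−1} + 2·2^{j−1}) = 2·(6·4 − 8)4^{j−1} + 2·(6·2 − 8)2^{j−1} = 32·4^{j−1} + 8·2^{j−1} = 2·4^{j+1} + 2·2^{j+1}.
By strong induction, c(n) = 2·4^n + 2·2^n for all n ≥ 0.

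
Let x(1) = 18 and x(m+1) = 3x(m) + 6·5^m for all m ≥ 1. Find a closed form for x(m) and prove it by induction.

Claim: x(m) = 3^m + 3·5^m.

Base case: x(1) = 18, and 3^1 + 3·5^1 = 3 + 15 = 18.
Assume x(j) = 3^j + 3·5^j for some j ≥ 1.
Then x(j+1) = 3x(j) + 6·5^j = 3·(3^j + 3·5^j) + 6·5^j = 3^{j+1} + 9·5^j + 6·5^j = 3^{j+1} + 15·5^j = 3^{j+1} + 3·5^{j+1}.
By induction, x(m) = 3^m + 3·5^m for all m ≥ 1.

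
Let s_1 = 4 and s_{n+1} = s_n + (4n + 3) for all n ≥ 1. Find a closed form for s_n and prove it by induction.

Claim: s_n = 2n^2 + n + 1.

Base case: s_1 = 4, and 2·1^2 + 1 + 1 = 4.
Assume s_m = 2m^2 + m + 1.
Then s_{m+1} = s_m + (4m + 3) = (2m^2 + m + 1) + (4m + 3) = 2m^2 + 5m + 4,
and 2·(m+1)^2 + (m+1) + 1 = 2m^2 + 5m + 4.
By induction, s_n = 2n^2 + n + 1 for all n ≥ 1.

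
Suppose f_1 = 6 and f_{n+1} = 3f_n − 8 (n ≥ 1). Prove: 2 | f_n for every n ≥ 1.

Base case: f_1 = 6 = 2·3, so 2 | f_1.
Assume 2 | f_r, so f_r = 2t for some integer t.
Then f_{r+1} = 3f_r − 8 = 3·(2t) − 8 = 2(3t − 4), so 2 | f_{r+1}.
By induction, 2 | f_n for all n ≥ 1.

2 | f_n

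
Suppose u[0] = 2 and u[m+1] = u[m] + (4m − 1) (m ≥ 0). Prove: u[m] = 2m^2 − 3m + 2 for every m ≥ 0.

Base case: u[0] = 2, and 2·0^2 − 3·0 + 2 = 2.
Assume u[r] = 2r^2 − 3r + 2.
Then u[r+1] = u[r] + (4r − 1) = (2r^2 − 3r + 2) + (4r − 1) = 2r^2 + r + 1,
and 2·(r+1)^2 − 3·(r+1) + 2 = 2r^2 + r + 1.
By induction, u[m] = 2m^2 − 3m + 2 for all m ≥ 0.

u[m] = 2m^2 − 3m + 2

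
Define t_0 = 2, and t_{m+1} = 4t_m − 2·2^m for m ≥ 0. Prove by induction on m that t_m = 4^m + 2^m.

Base case: t_0 = 2, and 4^0 + 2^0 = 1 + 1 = 2.
Assume t_j = 4^j + 2^j for some j ≥ 0.
Then t_{j+1} = 4t_j − 2·2^j = 4·(4^j + 2^j) − 2·2^j = 4^{j+1} + 4·2^j − 2·2^j = 4^{j+1} + 2·2^j = 4^{j+1} + 2^{j+1}.
So the formula holds for j+1, and by induction t_m = 4^m + 2^m for all m ≥ 0.

t_m = 4^m + 2^m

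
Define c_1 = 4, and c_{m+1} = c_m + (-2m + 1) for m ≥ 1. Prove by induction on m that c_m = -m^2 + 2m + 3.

Base case: c_1 = 4, and -1^2 + 2·1 + 3 = 4.
Assume c_k = -k^2 + 2k + 3.
Then c_{k+1} = c_k + (-2k + 1) = (-k^2 + 2k + 3) + (-2k + 1) = -k^2 + 4,
and -(k+1)^2 + 2·(k+1) + 3 = -k^2 + 4.
This completes the inductive step, so c_m = -m^2 + 2m + 3 for all m ≥ 1.

c_m = -m^2 + 2m + 3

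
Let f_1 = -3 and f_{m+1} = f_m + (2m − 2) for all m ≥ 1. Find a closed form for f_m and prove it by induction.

Claim: f_m = m^2 − 3m − 1.

Base case: f_1 = -3, and 1^2 − 3·1 − 1 = -3.
Assume f_k = k^2 − 3k − 1.
Then f_{k+1} = f_k + (2k − 2) = (k^2 − 3k − 1) + (2k − 2) = k^2 − k − 3,
and (k+1)^2 − 3·(k+1) − 1 = k^2 − k − 3.
By induction, f_m = m^2 − 3m − 1 for all m ≥ 1.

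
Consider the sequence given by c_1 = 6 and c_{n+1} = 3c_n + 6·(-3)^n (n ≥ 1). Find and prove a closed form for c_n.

Claim: c_n = 3^n − (-3)^n.

Base case: c_1 = 6, and 3^1 − (-3)^1 = 3 + 3 = 6.
Assume c_m = 3^m − (-3)^m for some m ≥ 1.
Then c_{m+1} = 3c_m + 6·(-3)^m = 3·(3^m − (-3)^m) + 6·(-3)^m = 3^{m+1} − 3·(-3)^m + 6·(-3)^m = 3^{m+1} + 3·(-3)^m = 3^{m+1} − (-3)^{m+1}.
Hence c_n = 3^n − (-3)^n for every n ≥ 1, by induction.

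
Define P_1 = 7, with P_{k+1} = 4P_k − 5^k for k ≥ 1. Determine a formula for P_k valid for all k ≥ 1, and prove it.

Claim: P_k = 3·4^k − 5^k.

Base case: P_1 = 7, and 3·4^1 − 5^1 = 12 − 5 = 7.
Assume P_j = 3·4^j − 5^j for some j ≥ 1.
Then P_{j+1} = 4P_j − 5^j = 4·(3·4^j − 5^j) − 5^j = 3·4^{j+1} − 4·5^j − 5^j = 3·4^{j+1} − 5·5^j = 3·4^{j+1} − 5^{j+1}.
So the formula holds for j+1, and by induction P_k = 3·4^k − 5^k for all k ≥ 1.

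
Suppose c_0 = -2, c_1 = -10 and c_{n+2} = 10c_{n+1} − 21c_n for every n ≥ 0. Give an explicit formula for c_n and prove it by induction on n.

Claim: c_n = -7^n − 3^n.

Base cases: c_0 = -2 and -7^0 − 3^0 = -2; c_1 = -10 and -7^1 − 3^1 = -10.
Assume c_j = -7^j − 3^j for all 0 ≤ j ≤ r, where r ≥ 1.
Then c_{r+1} = 10c_r − 21c_{r−1} = 10·(-7^r − 3^r) − 21·(-7^{r−1} − 3^{r−1}) = -(10·7 − 21)7^{r−1} − (10·3 − 21)3^{r−1} = -49·7^{r−1} − 9·3^{r−1} = -7^{r+1} − 3^{r+1}.
So the formula holds for r+1, and by strong induction c_n = -7^n − 3^n for all n ≥ 0.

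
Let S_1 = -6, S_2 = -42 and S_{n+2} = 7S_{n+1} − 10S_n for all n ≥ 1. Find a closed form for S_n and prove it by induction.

Claim: S_n = 2·2^n − 2·5^n.

Base cases: S_1 = -6 and 2·2^1 − 2·5^1 = -6; S_2 = -42 and 2·2^2 − 2·5^2 = -42.
Assume S_j = 2·2^j − 2·5^j for all 1 ≤ j ≤ k, where k ≥ 2.
Then S_{k+1} = 7S_k − 10S_{k−1} = 7·(2·2^k − 2·5^k) − 10·(2·2^{k−1} − 2·5^{k−1}) = 2·(7·2 − 10)2^{k−1} − 2·(7·5 − 10)5^{k−1} = 8·2^{k−1} − 50·5^{k−1} = 2·2^{k+1} − 2·5^{k+1}.
By strong induction, S_n = 2·2^n − 2·5^n for all n ≥ 1.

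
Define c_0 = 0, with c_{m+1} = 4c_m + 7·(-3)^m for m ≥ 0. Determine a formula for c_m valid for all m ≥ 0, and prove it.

Claim: c_m = 4^m − (-3)^m.

Base case: c_0 = 0, and 4^0 − (-3)^0 = 1 − 1 = 0.
Assume c_k = 4^k − (-3)^k for some k ≥ 0.
Then c_{k+1} = 4c_k + 7·(-3)^k = 4·(4^k − (-3)^k) + 7·(-3)^k = 4^{k+1} − 4·(-3)^k + 7·(-3)^k = 4^{k+1} + 3·(-3)^k = 4^{k+1} − (-3)^{k+1}.
By induction, c_m = 4^m − (-3)^m for all m ≥ 0.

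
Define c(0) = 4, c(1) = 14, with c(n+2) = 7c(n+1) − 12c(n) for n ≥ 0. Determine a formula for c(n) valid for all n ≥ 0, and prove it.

Claim: c(n) = 2·4^n + 2·3^n.

Base cases: c(0) = 4 and 2·4^0 + 2·3^0 = 4; c(1) = 14 and 2·4^1 + 2·3^1 = 14.
Assume c(j) = 2·4^j + 2·3^j for all 0 ≤ j ≤ r, where r ≥ 1.
Then c(r+1) = 7c(r) − 12c(r−1) = 7·(2·4^r + 2·3^r) − 12·(2·4^{r−1} + 2·3^{r−1}) = 2·(7·4 − 12)4^{r−1} + 2·(7·3 − 12)3^{r−1} = 32·4^{r−1} + 18·3^{r−1} = 2·4^{r+1} + 2·3^{r+1}.
So the formula holds for r+1, and by strong induction c(n) = 2·4^n + 2·3^n for all n ≥ 0.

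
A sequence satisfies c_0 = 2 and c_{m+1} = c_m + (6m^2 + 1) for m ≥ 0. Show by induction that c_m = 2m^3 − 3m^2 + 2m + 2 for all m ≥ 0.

Base case: c_0 = 2, and 2·0^3 − 3·0^2 + 2·0 + 2 = 2.
Assume c_k = 2k^3 − 3k^2 + 2k + 2.
Then c_{k+1} = c_k + (6k^2 + 1) = (2k^3 − 3k^2 + 2k + 2) + (6k^2 + 1) = 2k^3 + 3k^2 + 2k + 3,
and 2·(k+1)^3 − 3·(k+1)^2 + 2·(k+1) + 2 = 2k^3 + 3k^2 + 2k + 3.
By induction, c_m = 2m^3 − 3m^2 + 2m + 2 for all m ≥ 0.

c_m = 2m^3 − 3m^2 + 2m + 2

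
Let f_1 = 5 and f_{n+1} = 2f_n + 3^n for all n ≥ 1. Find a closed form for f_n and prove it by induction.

Claim: f_n = 2^n + 3^n.

Base case: f_1 = 5, and 2^1 + 3^1 = 2 + 3 = 5.
Assume f_k = 2^k + 3^k for some k ≥ 1.
Then f_{k+1} = 2f_k + 3^k = 2·(2^k + 3^k) + 3^k = 2^{k+1} + 2·3^k + 3^k = 2^{k+1} + 3·3^k = 2^{k+1} + 3^{k+1}.
Hence f_n = 2^n + 3^n for every n ≥ 1, by induction.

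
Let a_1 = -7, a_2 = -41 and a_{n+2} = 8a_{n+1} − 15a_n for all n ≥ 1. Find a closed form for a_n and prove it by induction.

Claim: a_n = 3^n − 2·5^n.

Base cases: a_1 = -7 and 3^1 − 2·5^1 = -7; a_2 = -41 and 3^2 − 2·5^2 = -41.
Assume a_j = 3^j − 2·5^j for all 1 ≤ j ≤ m, where m ≥ 2.
Then a_{m+1} = 8a_m − 15a_{m−1} = 8·(3^m − 2·5^m) − 15·(3^{m−1} − 2·5^{m−1}) = (8·3 − 15)3^{m−1} − 2·(8·5 − 15)5^{m−1} = 9·3^{m−1} − 50·5^{m−1} = 3^{m+1} − 2·5^{m+1}.
By strong induction, a_n = 3^n − 2·5^n for all n ≥ 1.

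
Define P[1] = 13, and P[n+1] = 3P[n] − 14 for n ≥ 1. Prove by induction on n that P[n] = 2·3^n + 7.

Base case: P[1] = 13, and 2·3^1 + 7 = 6 + 7 = 13.
Assume P[k] = 2·3^k + 7 for some k ≥ 1.
Then P[k+1] = 3P[k] − 14 = 3·(2·3^k + 7) − 14 = 6·3^k + 21 − 14 = 2·3^{k+1} + 7.
So the formula holds for k+1, and by induction P[n] = 2·3^n + 7 for all n ≥ 1.

P[n] = 2·3^n + 7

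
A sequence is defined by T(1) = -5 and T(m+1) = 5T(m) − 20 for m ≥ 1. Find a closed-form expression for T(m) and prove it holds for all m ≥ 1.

Claim: T(m) = -2·5^m + 5.

Base case: T(1) = -5, and -2·5^1 + 5 = -10 + 5 = -5.
Assume T(r) = -2·5^r + 5 for some r ≥ 1.
Then T(r+1) = 5T(r) − 20 = 5·(-2·5^r + 5) − 20 = -10·5^r + 25 − 20 = -2·5^{r+1} + 5.
Hence T(m) = -2·5^m + 5 for every m ≥ 1, by induction.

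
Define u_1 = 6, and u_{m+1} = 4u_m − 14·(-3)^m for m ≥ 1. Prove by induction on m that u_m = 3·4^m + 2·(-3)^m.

Base case: u_1 = 6, and 3·4^1 + 2·(-3)^1 = 12 − 6 = 6.
Assume u_k = 3·4^k + 2·(-3)^k for some k ≥ 1.
Then u_{k+1} = 4u_k − 14·(-3)^k = 4·(3·4^k + 2·(-3)^k) − 14·(-3)^k = 3·4^{k+1} + 8·(-3)^k − 14·(-3)^k = 3·4^{k+1} − 6·(-3)^k = 3·4^{k+1} + 2·(-3)^{k+1}.
So the formula holds for k+1, and by induction u_m = 3·4^m + 2·(-3)^m for all m ≥ 1.

u_m = 3·4^m + 2·(-3)^m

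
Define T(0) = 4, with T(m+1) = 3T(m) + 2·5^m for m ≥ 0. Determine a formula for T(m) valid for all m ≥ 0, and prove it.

Claim: T(m) = 3·3^m + 5^m.

Base case: T(0) = 4, and 3·3^0 + 5^0 = 3 + 1 = 4.
Assume T(j) = 3·3^j + 5^j for some j ≥ 0.
Then T(j+1) = 3T(j) + 2·5^j = 3·(3·3^j + 5^j) + 2·5^j = 3·3^{j+1} + 3·5^j + 2·5^j = 3·3^{j+1} + 5·5^j = 3·3^{j+1} + 5^{j+1}.
By induction, T(m) = 3·3^m + 5^m for all m ≥ 0.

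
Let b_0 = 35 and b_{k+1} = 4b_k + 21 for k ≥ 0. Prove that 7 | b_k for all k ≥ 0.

Base case: b_0 = 35 = 7·5, so 7 | b_0.
Assume 7 | b_m, so b_m = 7t for some integer t.
Then b_{m+1} = 4b_m + 21 = 4·(7t) + 21 = 7(4t + 3), so 7 | b_{m+1}.
By induction, 7 | b_k for all k ≥ 0.

7 | b_k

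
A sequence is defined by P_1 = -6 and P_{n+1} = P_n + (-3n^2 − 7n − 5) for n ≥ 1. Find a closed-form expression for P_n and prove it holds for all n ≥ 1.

Claim: P_n = -n^3 − 2n^2 − 2n − 1.

Base case: P_1 = -6, and -1^3 − 2·1^2 − 2·1 − 1 = -6.
Assume P_j = -j^3 − 2j^2 − 2j − 1.
Then P_{j+1} = P_j + (-3j^2 − 7j − 5) = (-j^3 − 2j^2 − 2j − 1) + (-3j^2 − 7j − 5) = -j^3 − 5j^2 − 9j − 6,
and -(j+1)^3 − 2·(j+1)^2 − 2·(j+1) − 1 = -j^3 − 5j^2 − 9j − 6.
By induction, P_n = -n^3 − 2n^2 − 2n − 1 for all n ≥ 1.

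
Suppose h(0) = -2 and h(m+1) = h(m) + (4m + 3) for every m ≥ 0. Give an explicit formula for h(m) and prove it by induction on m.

Claim: h(m) = 2m^2 + m − 2.

Base case: h(0) = -2, and 2·0^2 + 0 − 2 = -2.
Assume h(k) = 2k^2 + k − 2.
Then h(k+1) = h(k) + (4k + 3) = (2k^2 + k − 2) + (4k + 3) = 2k^2 + 5k + 1,
and 2·(k+1)^2 + (k+1) − 2 = 2k^2 + 5k + 1.
By induction, h(m) = 2m^2 + m − 2 for all m ≥ 0.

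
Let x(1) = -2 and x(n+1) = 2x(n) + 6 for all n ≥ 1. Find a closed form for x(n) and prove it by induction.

Claim: x(n) = 2^{n+1} − 6.

Base case: x(1) = -2, and 2^{1+1} − 6 = 4 − 6 = -2.
Assume x(m) = 2^{m+1} − 6 for some m ≥ 1.
Then x(m+1) = 2x(m) + 6 = 2·(2^{m+1} − 6) + 6 = 2^{m+2} − 12 + 6 = 2^{m+2} − 6.
This completes the inductive step, so x(n) = 2^{n+1} − 6 for all n ≥ 1.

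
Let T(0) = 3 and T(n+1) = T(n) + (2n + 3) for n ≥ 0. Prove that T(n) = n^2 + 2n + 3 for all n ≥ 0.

Base case: T(0) = 3, and 0^2 + 2·0 + 3 = 3.
Assume T(r) = r^2 + 2r + 3.
Then T(r+1) = T(r) + (2r + 3) = (r^2 + 2r + 3) + (2r + 3) = r^2 + 4r + 6,
and (r+1)^2 + 2·(r+1) + 3 = r^2 + 4r + 6.
By induction, T(n) = n^2 + 2n + 3 for all n ≥ 0.

T(n) = n^2 + 2n + 3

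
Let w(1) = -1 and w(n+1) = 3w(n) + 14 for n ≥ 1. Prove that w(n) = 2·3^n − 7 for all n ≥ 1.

Base case: w(1) = -1, and 2·3^1 − 7 = 6 − 7 = -1.
Assume w(k) = 2·3^k − 7 for some k ≥ 1.
Then w(k+1) = 3w(k) + 14 = 3·(2·3^k − 7) + 14 = 6·3^k − 21 + 14 = 2·3^{k+1} − 7.
This completes the inductive step, so w(n) = 2·3^n − 7 for all n ≥ 1.

w(n) = 2·3^n − 7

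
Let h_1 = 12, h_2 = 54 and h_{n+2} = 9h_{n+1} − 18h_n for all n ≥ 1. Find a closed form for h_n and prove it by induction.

Claim: h_n = 2·3^n + 6^n.

Base cases: h_1 = 12 and 2·3^1 + 6^1 = 12; h_2 = 54 and 2·3^2 + 6^2 = 54.
Assume h_j = 2·3^j + 6^j for all 1 ≤ j ≤ k, where k ≥ 2.
Then h_{k+1} = 9h_k − 18h_{k−1} = 9·(2·3^k + 6^k) − 18·(2·3^{k−1} + 6^{k−1}) = 2·(9·3 − 18)3^{k−1} + (9·6 − 18)6^{k−1} = 18·3^{k−1} + 36·6^{k−1} = 2·3^{k+1} + 6^{k+1}.
Hence h_n = 2·3^n + 6^n for every n ≥ 1, by strong induction.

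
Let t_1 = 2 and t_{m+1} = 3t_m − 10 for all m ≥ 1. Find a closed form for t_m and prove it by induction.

Claim: t_m = -3^m + 5.

Base case: t_1 = 2, and -3^1 + 5 = -3 + 5 = 2.
Assume t_k = -3^k + 5 for some k ≥ 1.
Then t_{k+1} = 3t_k − 10 = 3·(-3^k + 5) − 10 = -3^{k+1} + 15 − 10 = -3^{k+1} + 5.
So the formula holds for k+1, and by induction t_m = -3^m + 5 for all m ≥ 1.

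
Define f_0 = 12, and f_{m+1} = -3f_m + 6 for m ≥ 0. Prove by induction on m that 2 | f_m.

Base case: f_0 = 12 = 2·6, so 2 | f_0.
Assume 2 | f_j, so f_j = 2t for some integer t.
Then f_{j+1} = -3f_j + 6 = -3·(2t) + 6 = 2(-3t + 3), so 2 | f_{j+1}.
Hence 2 | f_m for every m ≥ 0, by induction.

2 | f_m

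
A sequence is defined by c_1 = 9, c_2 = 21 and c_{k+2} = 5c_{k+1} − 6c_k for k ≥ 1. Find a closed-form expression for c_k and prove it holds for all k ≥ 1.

Claim: c_k = 3·2^k + 3^k.

Base cases: c_1 = 9 and 3·2^1 + 3^1 = 9; c_2 = 21 and 3·2^2 + 3^2 = 21.
Assume c_i = 3·2^i + 3^i for all 1 ≤ i ≤ j, where j ≥ 2.
Then c_{j+1} = 5c_j − 6c_{j−1} = 5·(3·2^j + 3^j) − 6·(3·2^{j−1} + 3^{j−1}) = 3·(5·2 − 6)2^{j−1} + (5·3 − 6)3^{j−1} = 12·2^{j−1} + 9·3^{j−1} = 3·2^{j+1} + 3^{j+1}.
This completes the inductive step, so c_k = 3·2^k + 3^k for all k ≥ 1.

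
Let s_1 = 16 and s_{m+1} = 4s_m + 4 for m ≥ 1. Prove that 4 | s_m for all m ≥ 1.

Base case: s_1 = 16 = 4·4, so 4 | s_1.
Assume 4 | s_j, so s_j = 4t for some integer t.
Then s_{j+1} = 4s_j + 4 = 4·(4t) + 4 = 4(4t + 1), so 4 | s_{j+1}.
This completes the inductive step, so 4 | s_m for all m ≥ 1.

4 | s_m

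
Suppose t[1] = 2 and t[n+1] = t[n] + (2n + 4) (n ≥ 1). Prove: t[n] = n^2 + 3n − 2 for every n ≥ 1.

Base case: t[1] = 2, and 1^2 + 3·1 − 2 = 2.
Assume t[k] = k^2 + 3k − 2.
Then t[k+1] = t[k] + (2k + 4) = (k^2 + 3k − 2) + (2k + 4) = k^2 + 5k + 2,
and (k+1)^2 + 3·(k+1) − 2 = k^2 + 5k + 2.
Hence t[n] = n^2 + 3n − 2 for every n ≥ 1, by induction.

t[n] = n^2 + 3n − 2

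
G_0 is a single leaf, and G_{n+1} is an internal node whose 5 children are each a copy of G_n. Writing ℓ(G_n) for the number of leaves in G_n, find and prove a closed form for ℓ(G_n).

Claim: ℓ(G_n) = 5^n.

Base case: ℓ(G_0) = 1, and 5^0 = 1.
Assume ℓ(G_m) = 5^m.
Then ℓ(G_{m+1}) = 5·ℓ(G_m) = 5·5^m = 5^{m+1}.
Hence ℓ(G_n) = 5^n for every n ≥ 0, by induction.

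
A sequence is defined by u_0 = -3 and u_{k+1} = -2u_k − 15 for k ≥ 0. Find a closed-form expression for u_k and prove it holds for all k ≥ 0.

Claim: u_k = 2·(-2)^k − 5.

Base case: u_0 = -3, and 2·(-2)^0 − 5 = 2 − 5 = -3.
Assume u_j = 2·(-2)^j − 5 for some j ≥ 0.
Then u_{j+1} = -2u_j − 15 = -2·(2·(-2)^j − 5) − 15 = -4·(-2)^j + 10 − 15 = 2·(-2)^{j+1} − 5.
So the formula holds for j+1, and by induction u_k = 2·(-2)^k − 5 for all k ≥ 0.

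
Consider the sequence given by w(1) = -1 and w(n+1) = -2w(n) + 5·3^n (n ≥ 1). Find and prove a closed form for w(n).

Claim: w(n) = 2·(-2)^n + 3^n.

Base case: w(1) = -1, and 2·(-2)^1 + 3^1 = -4 + 3 = -1.
Assume w(m) = 2·(-2)^m + 3^m for some m ≥ 1.
Then w(m+1) = -2w(m) + 5·3^m = -2·(2·(-2)^m + 3^m) + 5·3^m = 2·(-2)^{m+1} − 2·3^m + 5·3^m = 2·(-2)^{m+1} + 3·3^m = 2·(-2)^{m+1} + 3^{m+1}.
So the formula holds for m+1, and by induction w(n) = 2·(-2)^n + 3^n for all n ≥ 1.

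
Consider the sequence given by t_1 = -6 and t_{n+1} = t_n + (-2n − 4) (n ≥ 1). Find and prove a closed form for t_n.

Claim: t_n = -n^2 − 3n − 2.

Base case: t_1 = -6, and -1^2 − 3·1 − 2 = -6.
Assume t_k = -k^2 − 3k − 2.
Then t_{k+1} = t_k + (-2k − 4) = (-k^2 − 3k − 2) + (-2k − 4) = -k^2 − 5k − 6,
and -(k+1)^2 − 3·(k+1) − 2 = -k^2 − 5k − 6.
This completes the inductive step, so t_n = -n^2 − 3n − 2 for all n ≥ 1.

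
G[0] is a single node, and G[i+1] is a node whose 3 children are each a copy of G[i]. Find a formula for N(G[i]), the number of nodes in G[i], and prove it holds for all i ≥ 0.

Claim: N(G[i]) = (3^{i+1} − 1)/2.

Base case: N(G[0]) = 1, and (3^{0+1} − 1)/2 = 1.
Assume N(G[r]) = (3^{r+1} − 1)/2.
Then N(G[r+1]) = 1 + 3N(G[r]) = 1 + 3·(3^{r+1} − 1)/2 = 1 + (3^{r+2} − 3)/2 = (2 + 3^{r+2} − 3)/2 = (3^{r+2} − 1)/2.
Hence N(G[i]) = (3^{i+1} − 1)/2 for every i ≥ 0, by induction.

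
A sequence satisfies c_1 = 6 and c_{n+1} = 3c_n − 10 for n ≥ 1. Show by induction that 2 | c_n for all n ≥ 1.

Base case: c_1 = 6 = 2·3, so 2 | c_1.
Assume 2 | c_j, so c_j = 2t for some integer t.
Then c_{j+1} = 3c_j − 10 = 3·(2t) − 10 = 2(3t − 5), so 2 | c_{j+1}.
So the property holds for j+1, and by induction 2 | c_n for all n ≥ 1.

2 | c_n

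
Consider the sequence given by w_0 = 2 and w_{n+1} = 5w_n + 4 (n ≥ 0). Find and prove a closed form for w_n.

Claim: w_n = 3·5^n − 1.

Base case: w_0 = 2, and 3·5^0 − 1 = 3 − 1 = 2.
Assume w_k = 3·5^k − 1 for some k ≥ 0.
Then w_{k+1} = 5w_k + 4 = 5·(3·5^k − 1) + 4 = 15·5^k − 5 + 4 = 3·5^{k+1} − 1.
By induction, w_n = 3·5^n − 1 for all n ≥ 0.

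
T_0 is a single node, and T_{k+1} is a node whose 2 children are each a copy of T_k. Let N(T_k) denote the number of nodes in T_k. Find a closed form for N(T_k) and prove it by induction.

Claim: N(T_k) = 2^{k+1} − 1.

Base case: N(T_0) = 1, and 2^{0+1} − 1 = 1.
Assume N(T_j) = 2^{j+1} − 1.
Then N(T_{j+1}) = 1 + 2N(T_j) = 1 + 2(2^{j+1} − 1) = 2^{j+2} − 2 + 1 = 2^{j+2} − 1.
By induction, N(T_k) = 2^{k+1} − 1 for all k ≥ 0.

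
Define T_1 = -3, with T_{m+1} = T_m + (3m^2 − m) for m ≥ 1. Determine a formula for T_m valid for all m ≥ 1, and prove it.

Claim: T_m = m^3 − 2m^2 + m − 3.

Base case: T_1 = -3, and 1^3 − 2·1^2 + 1 − 3 = -3.
Assume T_k = k^3 − 2k^2 + k − 3.
Then T_{k+1} = T_k + (3k^2 − k) = (k^3 − 2k^2 + k − 3) + (3k^2 − k) = k^3 + k^2 − 3,
and (k+1)^3 − 2·(k+1)^2 + (k+1) − 3 = k^3 + k^2 − 3.
By induction, T_m = m^3 − 2m^2 + m − 3 for all m ≥ 1.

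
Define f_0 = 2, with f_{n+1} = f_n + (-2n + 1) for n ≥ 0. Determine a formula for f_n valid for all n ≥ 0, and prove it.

Claim: f_n = -n^2 + 2n + 2.

Base case: f_0 = 2, and -0^2 + 2·0 + 2 = 2.
Assume f_r = -r^2 + 2r + 2.
Then f_{r+1} = f_r + (-2r + 1) = (-r^2 + 2r + 2) + (-2r + 1) = -r^2 + 3,
and -(r+1)^2 + 2·(r+1) + 2 = -r^2 + 3.
Hence f_n = -n^2 + 2n + 2 for every n ≥ 0, by induction.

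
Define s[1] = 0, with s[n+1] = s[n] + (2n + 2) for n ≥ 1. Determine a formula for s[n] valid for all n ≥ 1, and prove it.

Claim: s[n] = n^2 + n − 2.

Base case: s[1] = 0, and 1^2 + 1 − 2 = 0.
Assume s[r] = r^2 + r − 2.
Then s[r+1] = s[r] + (2r + 2) = (r^2 + r − 2) + (2r + 2) = r^2 + 3r,
and (r+1)^2 + (r+1) − 2 = r^2 + 3r.
By induction, s[n] = n^2 + n − 2 for all n ≥ 1.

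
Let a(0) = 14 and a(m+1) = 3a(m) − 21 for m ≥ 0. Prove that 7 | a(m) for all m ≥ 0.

Base case: a(0) = 14 = 7·2, so 7 | a(0).
Assume 7 | a(r), so a(r) = 7t for some integer t.
Then a(r+1) = 3a(r) − 21 = 3·(7t) − 21 = 7(3t − 3), so 7 | a(r+1).
By induction, 7 | a(m) for all m ≥ 0.

7 | a(m)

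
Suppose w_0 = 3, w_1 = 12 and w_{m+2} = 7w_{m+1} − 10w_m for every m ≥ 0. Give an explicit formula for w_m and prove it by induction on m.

Claim: w_m = 2·5^m + 2^m.

Base cases: w_0 = 3 and 2·5^0 + 2^0 = 3; w_1 = 12 and 2·5^1 + 2^1 = 12.
Assume w_i = 2·5^i + 2^i for all 0 ≤ i ≤ j, where j ≥ 1.
Then w_{j+1} = 7w_j − 10w_{j−1} = 7·(2·5^j + 2^j) − 10·(2·5^{j−1} + 2^{j−1}) = 2·(7·5 − 10)5^{j−1} + (7·2 − 10)2^{j−1} = 50·5^{j−1} + 4·2^{j−1} = 2·5^{j+1} + 2^{j+1}.
Hence w_m = 2·5^m + 2^m for every m ≥ 0, by strong induction.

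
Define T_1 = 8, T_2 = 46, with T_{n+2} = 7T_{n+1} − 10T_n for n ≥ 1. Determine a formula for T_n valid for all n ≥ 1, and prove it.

Claim: T_n = 2·5^n − 2^n.

Base cases: T_1 = 8 and 2·5^1 − 2^1 = 8; T_2 = 46 and 2·5^2 − 2^2 = 46.
Assume T_i = 2·5^i − 2^i for all 1 ≤ i ≤ j, where j ≥ 2.
Then T_{j+1} = 7T_j − 10T_{j−1} = 7·(2·5^j − 2^j) − 10·(2·5^{j−1} − 2^{j−1}) = 2·(7·5 − 10)5^{j−1} − (7·2 − 10)2^{j−1} = 50·5^{j−1} − 4·2^{j−1} = 2·5^{j+1} − 2^{j+1}.
Hence T_n = 2·5^n − 2^n for every n ≥ 1, by strong induction.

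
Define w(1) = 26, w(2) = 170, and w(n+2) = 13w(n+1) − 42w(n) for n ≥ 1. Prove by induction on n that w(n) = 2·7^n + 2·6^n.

Base cases: w(1) = 26 and 2·7^1 + 2·6^1 = 26; w(2) = 170 and 2·7^2 + 2·6^2 = 170.
Assume w(j) = 2·7^j + 2·6^j for all 1 ≤ j ≤ r, where r ≥ 2.
Then w(r+1) = 13w(r) − 42w(r−1) = 13·(2·7^r + 2·6^r) − 42·(2·7^{r−1} + 2·6^{r−1}) = 2·(13·7 − 42)7^{r−1} + 2·(13·6 − 42)6^{r−1} = 98·7^{r−1} + 72·6^{r−1} = 2·7^{r+1} + 2·6^{r+1}.
So the formula holds for r+1, and by strong induction w(n) = 2·7^n + 2·6^n for all n ≥ 1.

w(n) = 2·7^n + 2·6^n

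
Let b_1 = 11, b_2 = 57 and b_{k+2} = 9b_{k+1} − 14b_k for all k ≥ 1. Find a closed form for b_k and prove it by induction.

Claim: b_k = 7^k + 2·2^k.

Base cases: b_1 = 11 and 7^1 + 2·2^1 = 11; b_2 = 57 and 7^2 + 2·2^2 = 57.
Assume b_j = 7^j + 2·2^j for all 1 ≤ j ≤ r, where r ≥ 2.
Then b_{r+1} = 9b_r − 14b_{r−1} = 9·(7^r + 2·2^r) − 14·(7^{r−1} + 2·2^{r−1}) = (9·7 − 14)7^{r−1} + 2·(9·2 − 14)2^{r−1} = 49·7^{r−1} + 8·2^{r−1} = 7^{r+1} + 2·2^{r+1}.
This completes the inductive step, so b_k = 7^k + 2·2^k for all k ≥ 1.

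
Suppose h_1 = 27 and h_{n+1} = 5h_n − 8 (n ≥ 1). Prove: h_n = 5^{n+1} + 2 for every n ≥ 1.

Base case: h_1 = 27, and 5^{1+1} + 2 = 25 + 2 = 27.
Assume h_j = 5^{j+1} + 2 for some j ≥ 1.
Then h_{j+1} = 5h_j − 8 = 5·(5^{j+1} + 2) − 8 = 5^{j+2} + 10 − 8 = 5^{j+2} + 2.
Hence h_n = 5^{n+1} + 2 for every n ≥ 1, by induction.

h_n = 5^{n+1} + 2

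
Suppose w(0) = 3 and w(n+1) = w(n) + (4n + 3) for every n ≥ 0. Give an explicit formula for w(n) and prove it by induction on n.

Claim: w(n) = 2n^2 + n + 3.

Base case: w(0) = 3, and 2·0^2 + 0 + 3 = 3.
Assume w(r) = 2r^2 + r + 3.
Then w(r+1) = w(r) + (4r + 3) = (2r^2 + r + 3) + (4r + 3) = 2r^2 + 5r + 6,
and 2·(r+1)^2 + (r+1) + 3 = 2r^2 + 5r + 6.
This completes the inductive step, so w(n) = 2n^2 + n + 3 for all n ≥ 0.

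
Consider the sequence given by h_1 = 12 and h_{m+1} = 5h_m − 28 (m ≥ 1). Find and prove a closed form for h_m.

Claim: h_m = 5^m + 7.

Base case: h_1 = 12, and 5^1 + 7 = 5 + 7 = 12.
Assume h_k = 5^k + 7 for some k ≥ 1.
Then h_{k+1} = 5h_k − 28 = 5·(5^k + 7) − 28 = 5^{k+1} + 35 − 28 = 5^{k+1} + 7.
Hence h_m = 5^m + 7 for every m ≥ 1, by induction.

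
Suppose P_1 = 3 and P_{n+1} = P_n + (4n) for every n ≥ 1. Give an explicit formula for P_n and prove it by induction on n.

Claim: P_n = 2n^2 − 2n + 3.

Base case: P_1 = 3, and 2·1^2 − 2·1 + 3 = 3.
Assume P_j = 2j^2 − 2j + 3.
Then P_{j+1} = P_j + (4j) = (2j^2 − 2j + 3) + (4j) = 2j^2 + 2j + 3,
and 2·(j+1)^2 − 2·(j+1) + 3 = 2j^2 + 2j + 3.
Hence P_n = 2n^2 − 2n + 3 for every n ≥ 1, by induction.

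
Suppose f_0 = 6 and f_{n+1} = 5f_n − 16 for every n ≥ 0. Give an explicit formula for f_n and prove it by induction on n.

Claim: f_n = 2·5^n + 4.

Base case: f_0 = 6, and 2·5^0 + 4 = 2 + 4 = 6.
Assume f_k = 2·5^k + 4 for some k ≥ 0.
Then f_{k+1} = 5f_k − 16 = 5·(2·5^k + 4) − 16 = 10·5^k + 20 − 16 = 2·5^{k+1} + 4.
So the formula holds for k+1, and by induction f_n = 2·5^n + 4 for all n ≥ 0.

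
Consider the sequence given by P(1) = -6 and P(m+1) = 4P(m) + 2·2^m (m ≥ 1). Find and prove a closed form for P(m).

Claim: P(m) = -4^m − 2^m.

Base case: P(1) = -6, and -4^1 − 2^1 = -4 − 2 = -6.
Assume P(j) = -4^j − 2^j for some j ≥ 1.
Then P(j+1) = 4P(j) + 2·2^j = 4·(-4^j − 2^j) + 2·2^j = -4^{j+1} − 4·2^j + 2·2^j = -4^{j+1} − 2·2^j = -4^{j+1} − 2^{j+1}.
Hence P(m) = -4^m − 2^m for every m ≥ 1, by induction.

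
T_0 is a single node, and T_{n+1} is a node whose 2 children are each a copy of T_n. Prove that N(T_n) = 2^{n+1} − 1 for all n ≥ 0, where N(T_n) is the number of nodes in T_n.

Base case: N(T_0) = 1, and 2^{0+1} − 1 = 1.
Assume N(T_k) = 2^{k+1} − 1.
Then N(T_{k+1}) = 1 + 2N(T_k) = 1 + 2(2^{k+1} − 1) = 2^{k+2} − 2 + 1 = 2^{k+2} − 1.
Hence N(T_n) = 2^{n+1} − 1 for every n ≥ 0, by induction.

N(T_n) = 2^{n+1} − 1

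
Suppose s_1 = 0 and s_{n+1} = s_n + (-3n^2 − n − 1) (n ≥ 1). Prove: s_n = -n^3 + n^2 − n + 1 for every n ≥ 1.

Base case: s_1 = 0, and -1^3 + 1^2 − 1 + 1 = 0.
Assume s_j = -j^3 + j^2 − j + 1.
Then s_{j+1} = s_j + (-3j^2 − j − 1) = (-j^3 + j^2 − j + 1) + (-3j^2 − j − 1) = -j^3 − 2j^2 − 2j,
and -(j+1)^3 + (j+1)^2 − (j+1) + 1 = -j^3 − 2j^2 − 2j.
This completes the inductive step, so s_n = -n^3 + n^2 − n + 1 for all n ≥ 1.

s_n = -n^3 + n^2 − n + 1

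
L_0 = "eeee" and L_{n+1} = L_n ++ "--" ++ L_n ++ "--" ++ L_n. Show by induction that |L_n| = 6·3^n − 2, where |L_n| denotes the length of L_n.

Base case: |L_0| = 4, and 6·3^0 − 2 = 4.
Assume |L_m| = 6·3^m − 2.
Then |L_{m+1}| = 3|L_m| + 4 = 3(6·3^m − 2) + 4 = 6·3^{m+1} − 6 + 4 = 6·3^{m+1} − 2.
This completes the inductive step, so |L_n| = 6·3^n − 2 for all n ≥ 0.

|L_n| = 6·3^n − 2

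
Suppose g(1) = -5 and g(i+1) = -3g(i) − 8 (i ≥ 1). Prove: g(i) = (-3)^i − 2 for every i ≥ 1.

Base case: g(1) = -5, and (-3)^1 − 2 = -3 − 2 = -5.
Assume g(j) = (-3)^j − 2 for some j ≥ 1.
Then g(j+1) = -3g(j) − 8 = -3·((-3)^j − 2) − 8 = -3·(-3)^j + 6 − 8 = (-3)^{j+1} − 2.
Hence g(i) = (-3)^i − 2 for every i ≥ 1, by induction.

g(i) = (-3)^i − 2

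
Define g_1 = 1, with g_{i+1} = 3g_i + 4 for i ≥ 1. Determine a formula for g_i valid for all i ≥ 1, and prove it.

Claim: g_i = 3^i − 2.

Base case: g_1 = 1, and 3^1 − 2 = 3 − 2 = 1.
Assume g_k = 3^k − 2 for some k ≥ 1.
Then g_{k+1} = 3g_k + 4 = 3·(3^k − 2) + 4 = 3^{k+1} − 6 + 4 = 3^{k+1} − 2.
By induction, g_i = 3^i − 2 for all i ≥ 1.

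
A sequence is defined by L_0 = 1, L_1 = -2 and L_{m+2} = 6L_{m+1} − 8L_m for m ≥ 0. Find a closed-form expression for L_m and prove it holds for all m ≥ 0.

Claim: L_m = 3·2^m − 2·4^m.

Base cases: L_0 = 1 and 3·2^0 − 2·4^0 = 1; L_1 = -2 and 3·2^1 − 2·4^1 = -2.
Assume L_j = 3·2^j − 2·4^j for all 0 ≤ j ≤ r, where r ≥ 1.
Then L_{r+1} = 6L_r − 8L_{r−1} = 6·(3·2^r − 2·4^r) − 8·(3·2^{r−1} − 2·4^{r−1}) = 3·(6·2 − 8)2^{r−1} − 2·(6·4 − 8)4^{r−1} = 12·2^{r−1} − 32·4^{r−1} = 3·2^{r+1} − 2·4^{r+1}.
Hence L_m = 3·2^m − 2·4^m for every m ≥ 0, by strong induction.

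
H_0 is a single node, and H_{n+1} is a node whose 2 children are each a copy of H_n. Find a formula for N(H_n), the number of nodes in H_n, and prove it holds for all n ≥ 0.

Claim: N(H_n) = 2^{n+1} − 1.

Base case: N(H_0) = 1, and 2^{0+1} − 1 = 1.
Assume N(H_m) = 2^{m+1} − 1.
Then N(H_{m+1}) = 1 + 2N(H_m) = 1 + 2(2^{m+1} − 1) = 2^{m+2} − 2 + 1 = 2^{m+2} − 1.
So the formula holds for m+1, and by induction N(H_n) = 2^{n+1} − 1 for all n ≥ 0.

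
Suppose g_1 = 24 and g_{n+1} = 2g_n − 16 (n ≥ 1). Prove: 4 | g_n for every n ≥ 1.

Base case: g_1 = 24 = 4·6, so 4 | g_1.
Assume 4 | g_j, so g_j = 4t for some integer t.
Then g_{j+1} = 2g_j − 16 = 2·(4t) − 16 = 4(2t − 4), so 4 | g_{j+1}.
Hence 4 | g_n for every n ≥ 1, by induction.

4 | g_n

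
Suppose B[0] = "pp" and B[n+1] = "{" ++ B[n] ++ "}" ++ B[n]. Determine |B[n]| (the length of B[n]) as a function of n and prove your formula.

Claim: |B[n]| = 2^{n+2} − 2.

Base case: |B[0]| = 2, and 2^{0+2} − 2 = 2.
Assume |B[j]| = 2^{j+2} − 2.
Then |B[j+1]| = 1 + |B[j]| + 1 + |B[j]| = 2|B[j]| + 2 = 2(2^{j+2} − 2) + 2 = 2^{j+3} − 4 + 2 = 2^{j+3} − 2.
Hence |B[n]| = 2^{n+2} − 2 for every n ≥ 0, by induction.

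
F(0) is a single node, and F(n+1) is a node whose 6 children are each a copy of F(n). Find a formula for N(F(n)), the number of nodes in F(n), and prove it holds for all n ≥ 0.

Claim: N(F(n)) = (6^{n+1} − 1)/5.

Base case: N(F(0)) = 1, and (6^{0+1} − 1)/5 = 1.
Assume N(F(m)) = (6^{m+1} − 1)/5.
Then N(F(m+1)) = 1 + 6N(F(m)) = 1 + 6·(6^{m+1} − 1)/5 = 1 + (6^{m+2} − 6)/5 = (5 + 6^{m+2} − 6)/5 = (6^{m+2} − 1)/5.
Hence N(F(n)) = (6^{n+1} − 1)/5 for every n ≥ 0, by induction.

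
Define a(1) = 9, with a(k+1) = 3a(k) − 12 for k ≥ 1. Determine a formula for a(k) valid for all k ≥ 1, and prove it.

Claim: a(k) = 3^k + 6.

Base case: a(1) = 9, and 3^1 + 6 = 3 + 6 = 9.
Assume a(j) = 3^j + 6 for some j ≥ 1.
Then a(j+1) = 3a(j) − 12 = 3·(3^j + 6) − 12 = 3^{j+1} + 18 − 12 = 3^{j+1} + 6.
This completes the inductive step, so a(k) = 3^k + 6 for all k ≥ 1.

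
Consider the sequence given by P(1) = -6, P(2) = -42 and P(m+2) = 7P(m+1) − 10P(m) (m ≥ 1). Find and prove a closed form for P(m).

Claim: P(m) = 2·2^m − 2·5^m.

Base cases: P(1) = -6 and 2·2^1 − 2·5^1 = -6; P(2) = -42 and 2·2^2 − 2·5^2 = -42.
Assume P(j) = 2·2^j − 2·5^j for all 1 ≤ j ≤ r, where r ≥ 2.
Then P(r+1) = 7P(r) − 10P(r−1) = 7·(2·2^r − 2·5^r) − 10·(2·2^{r−1} − 2·5^{r−1}) = 2·(7·2 − 10)2^{r−1} − 2·(7·5 − 10)5^{r−1} = 8·2^{r−1} − 50·5^{r−1} = 2·2^{r+1} − 2·5^{r+1}.
By strong induction, P(m) = 2·2^m − 2·5^m for all m ≥ 1.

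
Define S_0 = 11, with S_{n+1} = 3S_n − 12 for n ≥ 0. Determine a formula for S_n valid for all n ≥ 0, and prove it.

Claim: S_n = 5·3^n + 6.

Base case: S_0 = 11, and 5·3^0 + 6 = 5 + 6 = 11.
Assume S_m = 5·3^m + 6 for some m ≥ 0.
Then S_{m+1} = 3S_m − 12 = 3·(5·3^m + 6) − 12 = 15·3^m + 18 − 12 = 5·3^{m+1} + 6.
So the formula holds for m+1, and by induction S_n = 5·3^n + 6 for all n ≥ 0.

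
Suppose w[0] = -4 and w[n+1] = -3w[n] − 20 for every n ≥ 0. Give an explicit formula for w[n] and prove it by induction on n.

Claim: w[n] = (-3)^n − 5.

Base case: w[0] = -4, and (-3)^0 − 5 = 1 − 5 = -4.
Assume w[j] = (-3)^j − 5 for some j ≥ 0.
Then w[j+1] = -3w[j] − 20 = -3·((-3)^j − 5) − 20 = -3·(-3)^j + 15 − 20 = (-3)^{j+1} − 5.
Hence w[n] = (-3)^n − 5 for every n ≥ 0, by induction.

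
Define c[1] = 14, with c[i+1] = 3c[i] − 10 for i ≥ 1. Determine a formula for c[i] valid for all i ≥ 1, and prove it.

Claim: c[i] = 3^{i+1} + 5.

Base case: c[1] = 14, and 3^{1+1} + 5 = 9 + 5 = 14.
Assume c[m] = 3^{m+1} + 5 for some m ≥ 1.
Then c[m+1] = 3c[m] − 10 = 3·(3^{m+1} + 5) − 10 = 3^{m+2} + 15 − 10 = 3^{m+2} + 5.
By induction, c[i] = 3^{i+1} + 5 for all i ≥ 1.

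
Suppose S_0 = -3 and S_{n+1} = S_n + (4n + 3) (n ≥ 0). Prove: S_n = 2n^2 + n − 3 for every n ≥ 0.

Base case: S_0 = -3, and 2·0^2 + 0 − 3 = -3.
Assume S_k = 2k^2 + k − 3.
Then S_{k+1} = S_k + (4k + 3) = (2k^2 + k − 3) + (4k + 3) = 2k^2 + 5k,
and 2·(k+1)^2 + (k+1) − 3 = 2k^2 + 5k.
By induction, S_n = 2n^2 + n − 3 for all n ≥ 0.

S_n = 2n^2 + n − 3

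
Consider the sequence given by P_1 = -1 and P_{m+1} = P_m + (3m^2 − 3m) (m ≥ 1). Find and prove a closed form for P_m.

Claim: P_m = m^3 − 3m^2 + 2m − 1.

Base case: P_1 = -1, and 1^3 − 3·1^2 + 2·1 − 1 = -1.
Assume P_r = r^3 − 3r^2 + 2r − 1.
Then P_{r+1} = P_r + (3r^2 − 3r) = (r^3 − 3r^2 + 2r − 1) + (3r^2 − 3r) = r^3 − r − 1,
and (r+1)^3 − 3·(r+1)^2 + 2·(r+1) − 1 = r^3 − r − 1.
By induction, P_m = m^3 − 3m^2 + 2m − 1 for all m ≥ 1.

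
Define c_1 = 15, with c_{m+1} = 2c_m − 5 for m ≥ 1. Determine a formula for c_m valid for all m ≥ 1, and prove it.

Claim: c_m = 5·2^m + 5.

Base case: c_1 = 15, and 5·2^1 + 5 = 10 + 5 = 15.
Assume c_j = 5·2^j + 5 for some j ≥ 1.
Then c_{j+1} = 2c_j − 5 = 2·(5·2^j + 5) − 5 = 10·2^j + 10 − 5 = 5·2^{j+1} + 5.
By induction, c_m = 5·2^m + 5 for all m ≥ 1.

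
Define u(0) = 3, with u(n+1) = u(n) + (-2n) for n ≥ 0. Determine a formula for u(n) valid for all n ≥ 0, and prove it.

Claim: u(n) = -n^2 + n + 3.

Base case: u(0) = 3, and -0^2 + 0 + 3 = 3.
Assume u(j) = -j^2 + j + 3.
Then u(j+1) = u(j) + (-2j) = (-j^2 + j + 3) + (-2j) = -j^2 − j + 3,
and -(j+1)^2 + (j+1) + 3 = -j^2 − j + 3.
This completes the inductive step, so u(n) = -n^2 + n + 3 for all n ≥ 0.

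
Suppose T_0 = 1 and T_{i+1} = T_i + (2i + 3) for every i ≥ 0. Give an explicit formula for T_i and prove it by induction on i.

Claim: T_i = i^2 + 2i + 1.

Base case: T_0 = 1, and 0^2 + 2·0 + 1 = 1.
Assume T_r = r^2 + 2r + 1.
Then T_{r+1} = T_r + (2r + 3) = (r^2 + 2r + 1) + (2r + 3) = r^2 + 4r + 4,
and (r+1)^2 + 2·(r+1) + 1 = r^2 + 4r + 4.
This completes the inductive step, so T_i = i^2 + 2i + 1 for all i ≥ 0.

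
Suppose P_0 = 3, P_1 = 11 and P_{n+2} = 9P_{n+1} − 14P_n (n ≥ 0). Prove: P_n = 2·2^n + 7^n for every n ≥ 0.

Base cases: P_0 = 3 and 2·2^0 + 7^0 = 3; P_1 = 11 and 2·2^1 + 7^1 = 11.
Assume P_i = 2·2^i + 7^i for all 0 ≤ i ≤ j, where j ≥ 1.
Then P_{j+1} = 9P_j − 14P_{j−1} = 9·(2·2^j + 7^j) − 14·(2·2^{j−1} + 7^{j−1}) = 2·(9·2 − 14)2^{j−1} + (9·7 − 14)7^{j−1} = 8·2^{j−1} + 49·7^{j−1} = 2·2^{j+1} + 7^{j+1}.
By strong induction, P_n = 2·2^n + 7^n for all n ≥ 0.

P_n = 2·2^n + 7^n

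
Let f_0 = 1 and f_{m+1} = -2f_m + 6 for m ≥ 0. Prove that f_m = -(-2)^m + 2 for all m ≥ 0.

Base case: f_0 = 1, and -(-2)^0 + 2 = -1 + 2 = 1.
Assume f_k = -(-2)^k + 2 for some k ≥ 0.
Then f_{k+1} = -2f_k + 6 = -2·(-(-2)^k + 2) + 6 = 2·(-2)^k − 4 + 6 = -(-2)^{k+1} + 2.
By induction, f_m = -(-2)^m + 2 for all m ≥ 0.

f_m = -(-2)^m + 2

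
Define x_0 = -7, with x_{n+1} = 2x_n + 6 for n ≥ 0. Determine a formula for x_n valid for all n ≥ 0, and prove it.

Claim: x_n = -2^n − 6.

Base case: x_0 = -7, and -2^0 − 6 = -1 − 6 = -7.
Assume x_m = -2^m − 6 for some m ≥ 0.
Then x_{m+1} = 2x_m + 6 = 2·(-2^m − 6) + 6 = -2^{m+1} − 12 + 6 = -2^{m+1} − 6.
Hence x_n = -2^n − 6 for every n ≥ 0, by induction.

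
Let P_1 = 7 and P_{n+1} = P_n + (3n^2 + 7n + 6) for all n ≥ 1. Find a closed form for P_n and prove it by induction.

Claim: P_n = n^3 + 2n^2 + 3n + 1.

Base case: P_1 = 7, and 1^3 + 2·1^2 + 3·1 + 1 = 7.
Assume P_r = r^3 + 2r^2 + 3r + 1.
Then P_{r+1} = P_r + (3r^2 + 7r + 6) = (r^3 + 2r^2 + 3r + 1) + (3r^2 + 7r + 6) = r^3 + 5r^2 + 10r + 7,
and (r+1)^3 + 2·(r+1)^2 + 3·(r+1) + 1 = r^3 + 5r^2 + 10r + 7.
This completes the inductive step, so P_n = n^3 + 2n^2 + 3n + 1 for all n ≥ 1.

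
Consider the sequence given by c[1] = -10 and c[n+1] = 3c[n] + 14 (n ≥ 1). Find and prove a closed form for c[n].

Claim: c[n] = -3^n − 7.

Base case: c[1] = -10, and -3^1 − 7 = -3 − 7 = -10.
Assume c[j] = -3^j − 7 for some j ≥ 1.
Then c[j+1] = 3c[j] + 14 = 3·(-3^j − 7) + 14 = -3^{j+1} − 21 + 14 = -3^{j+1} − 7.
Hence c[n] = -3^n − 7 for every n ≥ 1, by induction.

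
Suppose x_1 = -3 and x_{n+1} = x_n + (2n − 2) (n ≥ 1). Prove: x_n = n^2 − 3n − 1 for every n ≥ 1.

Base case: x_1 = -3, and 1^2 − 3·1 − 1 = -3.
Assume x_r = r^2 − 3r − 1.
Then x_{r+1} = x_r + (2r − 2) = (r^2 − 3r − 1) + (2r − 2) = r^2 − r − 3,
and (r+1)^2 − 3·(r+1) − 1 = r^2 − r − 3.
Hence x_n = n^2 − 3n − 1 for every n ≥ 1, by induction.

x_n = n^2 − 3n − 1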